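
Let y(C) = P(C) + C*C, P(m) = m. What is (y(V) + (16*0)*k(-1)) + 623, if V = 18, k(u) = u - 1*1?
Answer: 965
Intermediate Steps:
k(u) = -1 + u (k(u) = u - 1 = -1 + u)
y(C) = C + C**2 (y(C) = C + C*C = C + C**2)
(y(V) + (16*0)*k(-1)) + 623 = (18*(1 + 18) + (16*0)*(-1 - 1)) + 623 = (18*19 + 0*(-2)) + 623 = (342 + 0) + 623 = 342 + 623 = 965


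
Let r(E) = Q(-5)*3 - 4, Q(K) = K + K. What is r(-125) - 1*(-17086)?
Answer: 17052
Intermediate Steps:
Q(K) = 2*K
r(E) = -34 (r(E) = (2*(-5))*3 - 4 = -10*3 - 4 = -30 - 4 = -34)
r(-125) - 1*(-17086) = -34 - 1*(-17086) = -34 + 17086 = 17052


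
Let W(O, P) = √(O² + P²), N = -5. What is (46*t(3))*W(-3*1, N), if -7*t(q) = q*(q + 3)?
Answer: -828*√34/7 ≈ -689.72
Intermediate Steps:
t(q) = -q*(3 + q)/7 (t(q) = -q*(q + 3)/7 = -q*(3 + q)/7)
(46*t(3))*W(-3*1, N) = (46*(-⅐*3*(3 + 3)))*√((-3*1)² + (-5)²) = (46*(-⅐*3*6))*√((-3)² + 25) = (46*(-18/7))*√(9 + 25) = -828*√34/7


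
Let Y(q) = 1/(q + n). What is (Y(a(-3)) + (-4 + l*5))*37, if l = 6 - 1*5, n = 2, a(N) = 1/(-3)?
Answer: 296/5 ≈ 59.200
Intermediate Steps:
a(N) = -⅓
l = 1 (l = 6 - 5 = 1)
Y(q) = 1/(2 + q) (Y(q) = 1/(q + 2) = 1/(2 + q))
(Y(a(-3)) + (-4 + l*5))*37 = (1/(2 - ⅓) + (-4 + 1*5))*37 = (1/(5/3) + (-4 + 5))*37 = (⅗ + 1)*37 = (8/5)*37 = 296/5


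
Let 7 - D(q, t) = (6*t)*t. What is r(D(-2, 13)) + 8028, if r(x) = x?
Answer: 7021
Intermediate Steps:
D(q, t) = 7 - 6*t² (D(q, t) = 7 - 6*t*t = 7 - 6*t²)
r(D(-2, 13)) + 8028 = (7 - 6*13²) + 8028 = (7 - 6*169) + 8028 = (7 - 1014) + 8028 = -1007 + 8028 = 7021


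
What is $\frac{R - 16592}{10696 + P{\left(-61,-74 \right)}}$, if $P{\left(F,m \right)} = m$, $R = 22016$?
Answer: $\frac{24}{47} \approx 0.51064$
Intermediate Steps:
$\frac{R - 16592}{10696 + P{\left(-61,-74 \right)}} = \frac{22016 - 16592}{10696 - 74} = \frac{5424}{10622} = 5424 \cdot \frac{1}{10622} = \frac{24}{47}$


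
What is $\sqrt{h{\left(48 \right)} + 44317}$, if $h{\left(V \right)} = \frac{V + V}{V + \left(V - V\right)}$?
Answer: $\sqrt{44319} \approx 210.52$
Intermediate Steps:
$h{\left(V \right)} = 2$ ($h{\left(V \right)} = \frac{2 V}{V + 0} = \frac{2 V}{V} = 2$)
$\sqrt{h{\left(48 \right)} + 44317} = \sqrt{2 + 44317} = \sqrt{44319}$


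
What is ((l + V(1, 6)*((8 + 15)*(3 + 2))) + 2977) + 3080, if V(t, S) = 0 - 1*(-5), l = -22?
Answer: 6610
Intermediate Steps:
V(t, S) = 5 (V(t, S) = 0 + 5 = 5)
((l + V(1, 6)*((8 + 15)*(3 + 2))) + 2977) + 3080 = ((-22 + 5*((8 + 15)*(3 + 2))) + 2977) + 3080 = ((-22 + 5*(23*5)) + 2977) + 3080 = ((-22 + 5*115) + 2977) + 3080 = ((-22 + 575) + 2977) + 3080 = (553 + 2977) + 3080 = 3530 + 3080 = 6610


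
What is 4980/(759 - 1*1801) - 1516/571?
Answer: -2211626/297491 ≈ -7.4343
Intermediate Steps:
4980/(759 - 1*1801) - 1516/571 = 4980/(759 - 1801) - 1516*1/571 = 4980/(-1042) - 1516/571 = 4980*(-1/1042) - 1516/571 = -2490/521 - 1516/571 = -2211626/297491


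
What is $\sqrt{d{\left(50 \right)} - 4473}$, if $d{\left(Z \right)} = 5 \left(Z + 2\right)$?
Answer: $i \sqrt{4213} \approx 64.908 i$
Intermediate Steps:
$d{\left(Z \right)} = 10 + 5 Z$ ($d{\left(Z \right)} = 5 \left(2 + Z\right) = 10 + 5 Z$)
$\sqrt{d{\left(50 \right)} - 4473} = \sqrt{\left(10 + 5 \cdot 50\right) - 4473} = \sqrt{\left(10 + 250\right) - 4473} = \sqrt{260 - 4473} = \sqrt{-4213} = i \sqrt{4213}$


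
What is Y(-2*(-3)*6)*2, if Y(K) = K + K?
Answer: 144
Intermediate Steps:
Y(K) = 2*K
Y(-2*(-3)*6)*2 = (2*(-2*(-3)*6))*2 = (2*(6*6))*2 = (2*36)*2 = 72*2 = 144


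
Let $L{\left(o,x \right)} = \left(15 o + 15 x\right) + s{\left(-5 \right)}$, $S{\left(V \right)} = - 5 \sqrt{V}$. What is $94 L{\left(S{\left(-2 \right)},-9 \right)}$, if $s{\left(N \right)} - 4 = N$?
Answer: $-12784 - 7050 i \sqrt{2} \approx -12784.0 - 9970.2 i$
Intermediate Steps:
$s{\left(N \right)} = 4 + N$
$L{\left(o,x \right)} = -1 + 15 o + 15 x$ ($L{\left(o,x \right)} = \left(15 o + 15 x\right) + \left(4 - 5\right) = \left(15 o + 15 x\right) - 1 = -1 + 15 o + 15 x$)
$94 L{\left(S{\left(-2 \right)},-9 \right)} = 94 \left(-1 + 15 \left(- 5 \sqrt{-2}\right) + 15 \left(-9\right)\right) = 94 \left(-1 + 15 \left(- 5 i \sqrt{2}\right) - 135\right) = 94 \left(-1 - 75 i \sqrt{2} - 135\right) = 94 \left(-136 - 75 i \sqrt{2}\right) = -12784 - 7050 i \sqrt{2}$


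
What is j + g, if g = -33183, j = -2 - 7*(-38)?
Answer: -32919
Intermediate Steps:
j = 264 (j = -2 + 266 = 264)
j + g = 264 - 33183 = -32919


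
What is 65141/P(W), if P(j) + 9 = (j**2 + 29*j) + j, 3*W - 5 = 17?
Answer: 586269/2383 ≈ 246.02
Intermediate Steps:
W = 22/3 (W = 5/3 + (1/3)*17 = 5/3 + 17/3 = 22/3 ≈ 7.3333)
P(j) = -9 + j**2 + 30*j (P(j) = -9 + ((j**2 + 29*j) + j) = -9 + (j**2 + 30*j) = -9 + j**2 + 30*j)
65141/P(W) = 65141/(-9 + (22/3)**2 + 30*(22/3)) = 65141/(-9 + 484/9 + 220) = 65141/(2383/9) = 65141*(9/2383) = 586269/2383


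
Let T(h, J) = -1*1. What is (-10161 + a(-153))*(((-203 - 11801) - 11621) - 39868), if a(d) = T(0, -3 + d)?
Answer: 645215866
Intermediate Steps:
T(h, J) = -1
a(d) = -1
(-10161 + a(-153))*(((-203 - 11801) - 11621) - 39868) = (-10161 - 1)*(((-203 - 11801) - 11621) - 39868) = -10162*((-12004 - 11621) - 39868) = -10162*(-23625 - 39868) = -10162*(-63493) = 645215866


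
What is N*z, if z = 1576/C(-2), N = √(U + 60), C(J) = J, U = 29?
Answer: -788*√89 ≈ -7434.0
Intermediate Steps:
N = √89 (N = √(29 + 60) = √89 ≈ 9.4340)
z = -788 (z = 1576/(-2) = 1576*(-½) = -788)
N*z = √89*(-788) = -788*√89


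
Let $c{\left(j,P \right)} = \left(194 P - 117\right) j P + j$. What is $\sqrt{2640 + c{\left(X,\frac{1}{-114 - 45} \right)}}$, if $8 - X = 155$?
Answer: $\frac{\sqrt{60262374}}{159} \approx 48.823$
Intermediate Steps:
$X = -147$ ($X = 8 - 155 = -147$)
$c{\left(j,P \right)} = j + P j \left(-117 + 194 P\right)$ ($c{\left(j,P \right)} = \left(-117 + 194 P\right) j P + j = j \left(-117 + 194 P\right) P + j = P j \left(-117 + 194 P\right) + j = j + P j \left(-117 + 194 P\right)$)
$\sqrt{2640 + c{\left(X,\frac{1}{-114 - 45} \right)}} = \sqrt{2640 - 147 \left(1 - \frac{117}{-114 - 45} + 194 \left(\frac{1}{-114 - 45}\right)^{2}\right)} = \sqrt{2640 - 147 \left(1 - \frac{117}{-159} + 194 \left(\frac{1}{-159}\right)^{2}\right)} = \sqrt{2640 - 147 \left(1 - - \frac{39}{53} + 194 \left(- \frac{1}{159}\right)^{2}\right)} = \sqrt{2640 - 147 \left(1 + \frac{39}{53} + 194 \cdot \frac{1}{25281}\right)} = \sqrt{2640 - 147 \left(1 + \frac{39}{53} + \frac{194}{25281}\right)} = \sqrt{2640 - \frac{2159822}{8427}} = \sqrt{\frac{20087458}{8427}} = \frac{\sqrt{60262374}}{159}$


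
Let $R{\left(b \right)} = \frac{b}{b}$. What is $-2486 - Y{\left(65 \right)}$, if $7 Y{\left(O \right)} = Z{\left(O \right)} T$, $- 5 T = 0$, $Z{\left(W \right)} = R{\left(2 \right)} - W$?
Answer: $-2486$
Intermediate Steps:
$R{\left(b \right)} = 1$
$Z{\left(W \right)} = 1 - W$
$T = 0$ ($T = \left(- \frac{1}{5}\right) 0 = 0$)
$Y{\left(O \right)} = 0$ ($Y{\left(O \right)} = \frac{\left(1 - O\right) 0}{7} = \frac{1}{7} \cdot 0 = 0$)
$-2486 - Y{\left(65 \right)} = -2486 - 0 = -2486 + 0 = -2486$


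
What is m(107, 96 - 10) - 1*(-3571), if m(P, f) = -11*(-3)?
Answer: 3604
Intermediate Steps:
m(P, f) = 33
m(107, 96 - 10) - 1*(-3571) = 33 - 1*(-3571) = 33 + 3571 = 3604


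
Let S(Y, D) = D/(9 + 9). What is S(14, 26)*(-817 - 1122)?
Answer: -25207/9 ≈ -2800.8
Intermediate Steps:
S(Y, D) = D/18
S(14, 26)*(-817 - 1122) = ((1/18)*26)*(-817 - 1122) = (13/9)*(-1939) = -25207/9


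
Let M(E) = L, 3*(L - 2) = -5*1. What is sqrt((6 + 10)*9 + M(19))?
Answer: sqrt(1299)/3 ≈ 12.014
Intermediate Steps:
L = 1/3 (L = 2 + (-5*1)/3 = 2 + (1/3)*(-5) = 2 - 5/3 = 1/3 ≈ 0.33333)
M(E) = 1/3
sqrt((6 + 10)*9 + M(19)) = sqrt((6 + 10)*9 + 1/3) = sqrt(16*9 + 1/3) = sqrt(144 + 1/3) = sqrt(433/3) = sqrt(1299)/3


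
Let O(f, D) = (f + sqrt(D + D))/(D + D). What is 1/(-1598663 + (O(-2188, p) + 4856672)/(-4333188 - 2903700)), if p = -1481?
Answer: -367283079792091062516212640/587162116673196514410504750713681 - 10717831128*I*sqrt(2962)/587162116673196514410504750713681 ≈ -6.2552e-7 - 9.9344e-22*I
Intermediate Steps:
O(f, D) = (f + sqrt(2)*sqrt(D))/(2*D) (O(f, D) = (f + sqrt(2*D))/((2*D)) = (f + sqrt(2)*sqrt(D))*(1/(2*D)) = (f + sqrt(2)*sqrt(D))/(2*D))
1/(-1598663 + (O(-2188, p) + 4856672)/(-4333188 - 2903700)) = 1/(-1598663 + (((1/2)*(-2188)/(-1481) + sqrt(2)/(2*sqrt(-1481))) + 4856672)/(-4333188 - 2903700)) = 1/(-1598663 + (((1/2)*(-2188)*(-1/1481) + sqrt(2)*(-I*sqrt(1481)/1481)/2) + 4856672)/(-7236888)) = 1/(-1598663 + ((1094/1481 - I*sqrt(2962)/2962) + 4856672)*(-1/7236888)) = 1/(-1598663 + (7192732326/1481 - I*sqrt(2962)/2962)*(-1/7236888)) = 1/(-1598663 + (-1198788721/1786305188 + I*sqrt(2962)/21435662256)) = 1/(-2855701209552365/1786305188 + I*sqrt(2962)/21435662256)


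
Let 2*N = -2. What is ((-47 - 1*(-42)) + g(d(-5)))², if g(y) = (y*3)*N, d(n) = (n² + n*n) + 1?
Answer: 24964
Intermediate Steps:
N = -1 (N = (½)*(-2) = -1)
d(n) = 1 + 2*n² (d(n) = (n² + n²) + 1 = 2*n² + 1 = 1 + 2*n²)
g(y) = -3*y (g(y) = (y*3)*(-1) = (3*y)*(-1) = -3*y)
((-47 - 1*(-42)) + g(d(-5)))² = ((-47 - 1*(-42)) - 3*(1 + 2*(-5)²))² = ((-47 + 42) - 3*(1 + 2*25))² = (-5 - 3*(1 + 50))² = (-5 - 3*51)² = (-5 - 153)² = (-158)² = 24964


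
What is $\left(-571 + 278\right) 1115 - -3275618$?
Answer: $2948923$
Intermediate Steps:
$\left(-571 + 278\right) 1115 - -3275618 = \left(-293\right) 1115 + 3275618 = -326695 + 3275618 = 2948923$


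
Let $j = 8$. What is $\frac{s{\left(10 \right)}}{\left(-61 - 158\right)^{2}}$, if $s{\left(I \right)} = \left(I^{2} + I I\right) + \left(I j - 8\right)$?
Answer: $\frac{272}{47961} \approx 0.0056713$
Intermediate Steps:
$s{\left(I \right)} = -8 + 2 I^{2} + 8 I$ ($s{\left(I \right)} = \left(I^{2} + I I\right) + \left(I 8 - 8\right) = \left(I^{2} + I^{2}\right) + \left(8 I - 8\right) = 2 I^{2} + \left(-8 + 8 I\right) = -8 + 2 I^{2} + 8 I$)
$\frac{s{\left(10 \right)}}{\left(-61 - 158\right)^{2}} = \frac{-8 + 2 \cdot 10^{2} + 8 \cdot 10}{\left(-61 - 158\right)^{2}} = \frac{-8 + 2 \cdot 100 + 80}{\left(-219\right)^{2}} = \frac{-8 + 200 + 80}{47961} = 272 \cdot \frac{1}{47961} = \frac{272}{47961}$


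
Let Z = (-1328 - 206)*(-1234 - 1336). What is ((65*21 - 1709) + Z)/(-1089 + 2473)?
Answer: 985509/346 ≈ 2848.3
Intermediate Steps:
Z = 3942380 (Z = -1534*(-2570) = 3942380)
((65*21 - 1709) + Z)/(-1089 + 2473) = ((65*21 - 1709) + 3942380)/(-1089 + 2473) = ((1365 - 1709) + 3942380)/1384 = (-344 + 3942380)*(1/1384) = 3942036*(1/1384) = 985509/346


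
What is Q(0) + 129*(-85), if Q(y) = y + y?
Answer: -10965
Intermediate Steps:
Q(y) = 2*y
Q(0) + 129*(-85) = 2*0 + 129*(-85) = 0 - 10965 = -10965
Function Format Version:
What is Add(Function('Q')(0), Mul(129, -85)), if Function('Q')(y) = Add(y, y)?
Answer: -10965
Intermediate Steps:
Function('Q')(y) = Mul(2, y)
Add(Function('Q')(0), Mul(129, -85)) = Add(Mul(2, 0), Mul(129, -85)) = Add(0, -10965) = -10965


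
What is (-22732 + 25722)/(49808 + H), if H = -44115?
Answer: 2990/5693 ≈ 0.52521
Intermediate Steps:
(-22732 + 25722)/(49808 + H) = (-22732 + 25722)/(49808 - 44115) = 2990/5693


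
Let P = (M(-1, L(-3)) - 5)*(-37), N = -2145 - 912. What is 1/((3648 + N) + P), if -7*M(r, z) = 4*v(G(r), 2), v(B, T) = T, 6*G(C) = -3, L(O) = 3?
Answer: 7/5728 ≈ 0.0012221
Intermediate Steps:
G(C) = -½ (G(C) = (⅙)*(-3) = -½)
M(r, z) = -8/7 (M(r, z) = -4*2/7 = -⅐*8 = -8/7)
N = -3057
P = 1591/7 (P = (-8/7 - 5)*(-37) = -43/7*(-37) = 1591/7 ≈ 227.29)
1/((3648 + N) + P) = 1/((3648 - 3057) + 1591/7) = 1/(591 + 1591/7) = 1/(5728/7) = 7/5728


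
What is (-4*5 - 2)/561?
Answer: -2/51 ≈ -0.039216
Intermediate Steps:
(-4*5 - 2)/561 = (-20 - 2)*(1/561) = -22*1/561 = -2/51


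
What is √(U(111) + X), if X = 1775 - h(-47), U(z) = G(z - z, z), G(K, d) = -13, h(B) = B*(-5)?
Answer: √1527 ≈ 39.077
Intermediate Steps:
h(B) = -5*B
U(z) = -13
X = 1540 (X = 1775 - (-5)*(-47) = 1775 - 1*235 = 1775 - 235 = 1540)
√(U(111) + X) = √(-13 + 1540) = √1527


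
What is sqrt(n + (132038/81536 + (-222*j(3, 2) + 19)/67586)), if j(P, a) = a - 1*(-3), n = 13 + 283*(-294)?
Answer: I*sqrt(50347022201637102617)/24601304 ≈ 288.42*I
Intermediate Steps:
n = -83189 (n = 13 - 83202 = -83189)
j(P, a) = 3 + a (j(P, a) = a + 3 = 3 + a)
sqrt(n + (132038/81536 + (-222*j(3, 2) + 19)/67586)) = sqrt(-83189 + (132038/81536 + (-222*(3 + 2) + 19)/67586)) = sqrt(-83189 + (132038*(1/81536) + (-222*5 + 19)*(1/67586))) = sqrt(-83189 + (66019/40768 + (-1110 + 19)*(1/67586))) = sqrt(-83189 + (66019/40768 - 1091*1/67586)) = sqrt(-83189 + (66019/40768 - 1091/67586)) = sqrt(-83189 + 2208741123/1377673024) = sqrt(-114605032452413/1377673024) = I*sqrt(50347022201637102617)/24601304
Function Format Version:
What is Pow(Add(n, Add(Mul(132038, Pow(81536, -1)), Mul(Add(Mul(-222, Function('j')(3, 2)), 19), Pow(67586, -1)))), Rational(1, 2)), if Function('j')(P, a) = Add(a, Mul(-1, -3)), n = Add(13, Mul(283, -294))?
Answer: Mul(Rational(1, 24601304), I, Pow(50347022201637102617, Rational(1, 2))) ≈ Mul(288.42, I)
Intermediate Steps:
n = -83189 (n = Add(13, -83202) = -83189)
Function('j')(P, a) = Add(3, a) (Function('j')(P, a) = Add(a, 3) = Add(3, a))
Pow(Add(n, Add(Mul(132038, Pow(81536, -1)), Mul(Add(Mul(-222, Function('j')(3, 2)), 19), Pow(67586, -1)))), Rational(1, 2)) = Pow(Add(-83189, Add(Mul(132038, Pow(81536, -1)), Mul(Add(Mul(-222, Add(3, 2)), 19), Pow(67586, -1)))), Rational(1, 2)) = Pow(Add(-83189, Add(Mul(132038, Rational(1, 81536)), Mul(Add(Mul(-222, 5), 19), Rational(1, 67586)))), Rational(1, 2)) = Pow(Add(-83189, Add(Rational(66019, 40768), Mul(Add(-1110, 19), Rational(1, 67586)))), Rational(1, 2)) = Pow(Add(-83189, Add(Rational(66019, 40768), Mul(-1091, Rational(1, 67586)))), Rational(1, 2)) = Pow(Add(-83189, Add(Rational(66019, 40768), Rational(-1091, 67586))), Rational(1, 2)) = Pow(Add(-83189, Rational(2208741123, 1377673024)), Rational(1, 2)) = Pow(Rational(-114605032452413, 1377673024), Rational(1, 2)) = Mul(Rational(1, 24601304), I, Pow(50347022201637102617, Rational(1, 2)))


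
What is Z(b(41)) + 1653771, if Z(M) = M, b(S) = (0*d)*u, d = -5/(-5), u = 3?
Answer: 1653771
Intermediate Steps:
d = 1 (d = -5*(-⅕) = 1)
b(S) = 0 (b(S) = (0*1)*3 = 0*3 = 0)
Z(b(41)) + 1653771 = 0 + 1653771 = 1653771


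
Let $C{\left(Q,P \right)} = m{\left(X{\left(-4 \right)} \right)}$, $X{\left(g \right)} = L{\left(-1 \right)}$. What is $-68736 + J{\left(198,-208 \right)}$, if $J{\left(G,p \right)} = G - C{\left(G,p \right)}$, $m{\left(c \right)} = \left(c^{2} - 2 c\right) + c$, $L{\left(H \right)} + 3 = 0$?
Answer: $-68550$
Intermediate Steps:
$L{\left(H \right)} = -3$ ($L{\left(H \right)} = -3 + 0 = -3$)
$X{\left(g \right)} = -3$
$m{\left(c \right)} = c^{2} - c$
$C{\left(Q,P \right)} = 12$ ($C{\left(Q,P \right)} = - 3 \left(-1 - 3\right) = \left(-3\right) \left(-4\right) = 12$)
$J{\left(G,p \right)} = -12 + G$ ($J{\left(G,p \right)} = G - 12 = -12 + G$)
$-68736 + J{\left(198,-208 \right)} = -68736 + \left(-12 + 198\right) = -68736 + 186 = -68550$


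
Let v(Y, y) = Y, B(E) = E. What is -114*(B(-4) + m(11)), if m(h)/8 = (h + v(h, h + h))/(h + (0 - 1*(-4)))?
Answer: -4408/5 ≈ -881.60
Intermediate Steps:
m(h) = 16*h/(4 + h) (m(h) = 8*((h + h)/(h + (0 - 1*(-4)))) = 8*((2*h)/(h + (0 + 4))) = 8*((2*h)/(h + 4)) = 8*((2*h)/(4 + h)) = 8*(2*h/(4 + h)) = 16*h/(4 + h))
-114*(B(-4) + m(11)) = -114*(-4 + 16*11/(4 + 11)) = -114*(-4 + 16*11/15) = -114*(-4 + 16*11*(1/15)) = -114*(-4 + 176/15) = -114*116/15 = -4408/5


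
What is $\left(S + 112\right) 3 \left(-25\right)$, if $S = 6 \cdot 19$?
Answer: $-16950$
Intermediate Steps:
$S = 114$
$\left(S + 112\right) 3 \left(-25\right) = \left(114 + 112\right) 3 \left(-25\right) = 226 \left(-75\right) = -16950$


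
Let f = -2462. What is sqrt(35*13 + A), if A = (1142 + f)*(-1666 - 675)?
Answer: 5*sqrt(123623) ≈ 1758.0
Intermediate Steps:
A = 3090120 (A = (1142 - 2462)*(-1666 - 675) = -1320*(-2341) = 3090120)
sqrt(35*13 + A) = sqrt(35*13 + 3090120) = sqrt(455 + 3090120) = sqrt(3090575) = 5*sqrt(123623)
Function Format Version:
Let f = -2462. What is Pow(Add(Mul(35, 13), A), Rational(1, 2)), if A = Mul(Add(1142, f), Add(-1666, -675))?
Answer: Mul(5, Pow(123623, Rational(1, 2))) ≈ 1758.0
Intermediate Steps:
A = 3090120 (A = Mul(Add(1142, -2462), Add(-1666, -675)) = Mul(-1320, -2341) = 3090120)
Pow(Add(Mul(35, 13), A), Rational(1, 2)) = Pow(Add(Mul(35, 13), 3090120), Rational(1, 2)) = Pow(Add(455, 3090120), Rational(1, 2)) = Pow(3090575, Rational(1, 2)) = Mul(5, Pow(123623, Rational(1, 2)))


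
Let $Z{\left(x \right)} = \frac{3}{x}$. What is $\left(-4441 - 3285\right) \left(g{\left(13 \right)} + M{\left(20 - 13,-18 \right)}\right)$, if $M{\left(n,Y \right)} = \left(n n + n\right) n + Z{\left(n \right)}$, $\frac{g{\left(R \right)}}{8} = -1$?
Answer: $- \frac{20790666}{7} \approx -2.9701 \cdot 10^{6}$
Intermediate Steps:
$g{\left(R \right)} = -8$ ($g{\left(R \right)} = 8 \left(-1\right) = -8$)
$M{\left(n,Y \right)} = \frac{3}{n} + n \left(n + n^{2}\right)$ ($M{\left(n,Y \right)} = \left(n n + n\right) n + \frac{3}{n} = \left(n^{2} + n\right) n + \frac{3}{n} = \left(n + n^{2}\right) n + \frac{3}{n} = n \left(n + n^{2}\right) + \frac{3}{n} = \frac{3}{n} + n \left(n + n^{2}\right)$)
$\left(-4441 - 3285\right) \left(g{\left(13 \right)} + M{\left(20 - 13,-18 \right)}\right) = \left(-4441 - 3285\right) \left(-8 + \frac{3 + \left(20 - 13\right)^{3} \left(1 + \left(20 - 13\right)\right)}{20 - 13}\right) = - 7726 \left(-8 + \frac{3 + 7^{3} \left(1 + 7\right)}{7}\right) = - 7726 \left(-8 + \frac{3 + 343 \cdot 8}{7}\right) = - 7726 \left(-8 + \frac{3 + 2744}{7}\right) = - 7726 \left(-8 + \frac{1}{7} \cdot 2747\right) = - 7726 \left(-8 + \frac{2747}{7}\right) = \left(-7726\right) \frac{2691}{7} = - \frac{20790666}{7}$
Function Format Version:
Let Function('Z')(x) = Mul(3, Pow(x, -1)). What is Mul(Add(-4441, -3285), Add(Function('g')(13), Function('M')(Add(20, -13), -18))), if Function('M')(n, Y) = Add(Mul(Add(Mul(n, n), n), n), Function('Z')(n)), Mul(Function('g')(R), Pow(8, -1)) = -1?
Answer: Rational(-20790666, 7) ≈ -2.9701e+6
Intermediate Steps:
Function('g')(R) = -8 (Function('g')(R) = Mul(8, -1) = -8)
Function('M')(n, Y) = Add(Mul(3, Pow(n, -1)), Mul(n, Add(n, Pow(n, 2)))) (Function('M')(n, Y) = Add(Mul(Add(Mul(n, n), n), n), Mul(3, Pow(n, -1))) = Add(Mul(Add(Pow(n, 2), n), n), Mul(3, Pow(n, -1))) = Add(Mul(Add(n, Pow(n, 2)), n), Mul(3, Pow(n, -1))) = Add(Mul(n, Add(n, Pow(n, 2))), Mul(3, Pow(n, -1))) = Add(Mul(3, Pow(n, -1)), Mul(n, Add(n, Pow(n, 2)))))
Mul(Add(-4441, -3285), Add(Function('g')(13), Function('M')(Add(20, -13), -18))) = Mul(Add(-4441, -3285), Add(-8, Mul(Pow(Add(20, -13), -1), Add(3, Mul(Pow(Add(20, -13), 3), Add(1, Add(20, -13))))))) = Mul(-7726, Add(-8, Mul(Pow(7, -1), Add(3, Mul(Pow(7, 3), Add(1, 7)))))) = Mul(-7726, Add(-8, Mul(Rational(1, 7), Add(3, Mul(343, 8))))) = Mul(-7726, Add(-8, Mul(Rational(1, 7), Add(3, 2744)))) = Mul(-7726, Add(-8, Mul(Rational(1, 7), 2747))) = Mul(-7726, Add(-8, Rational(2747, 7))) = Mul(-7726, Rational(2691, 7)) = Rational(-20790666, 7)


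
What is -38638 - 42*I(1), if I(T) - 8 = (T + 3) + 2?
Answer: -39226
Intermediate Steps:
I(T) = 13 + T (I(T) = 8 + ((T + 3) + 2) = 8 + ((3 + T) + 2) = 8 + (5 + T) = 13 + T)
-38638 - 42*I(1) = -38638 - 42*(13 + 1) = -38638 - 42*14 = -38638 - 588 = -39226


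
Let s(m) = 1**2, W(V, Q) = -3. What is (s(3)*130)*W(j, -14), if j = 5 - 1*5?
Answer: -390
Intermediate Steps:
j = 0 (j = 5 - 5 = 0)
s(m) = 1
(s(3)*130)*W(j, -14) = (1*130)*(-3) = 130*(-3) = -390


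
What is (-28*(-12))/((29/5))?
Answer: 1680/29 ≈ 57.931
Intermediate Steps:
(-28*(-12))/((29/5)) = 336/((29*(⅕))) = 336/(29/5) = 336*(5/29) = 1680/29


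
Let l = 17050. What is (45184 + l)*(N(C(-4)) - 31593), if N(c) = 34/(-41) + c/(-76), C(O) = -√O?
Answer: -80614625198/41 + 31117*I/19 ≈ -1.9662e+9 + 1637.7*I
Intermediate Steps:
N(c) = -34/41 - c/76 (N(c) = 34*(-1/41) + c*(-1/76) = -34/41 - c/76)
(45184 + l)*(N(C(-4)) - 31593) = (45184 + 17050)*((-34/41 - (-1)*√(-4)/76) - 31593) = 62234*((-34/41 - (-1)*2*I/76) - 31593) = 62234*((-34/41 - (-1)*I/38) - 31593) = 62234*((-34/41 + I/38) - 31593) = 62234*(-1295347/41 + I/38) = -80614625198/41 + 31117*I/19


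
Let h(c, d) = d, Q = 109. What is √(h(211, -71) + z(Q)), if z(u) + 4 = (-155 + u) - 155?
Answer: 2*I*√69 ≈ 16.613*I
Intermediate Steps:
z(u) = -314 + u (z(u) = -4 + ((-155 + u) - 155) = -4 + (-310 + u) = -314 + u)
√(h(211, -71) + z(Q)) = √(-71 + (-314 + 109)) = √(-71 - 205) = √(-276) = 2*I*√69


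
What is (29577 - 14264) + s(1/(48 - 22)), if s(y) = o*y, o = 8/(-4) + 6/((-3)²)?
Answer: 597205/39 ≈ 15313.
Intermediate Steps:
o = -4/3 (o = 8*(-¼) + 6/9 = -2 + 6*(⅑) = -2 + ⅔ = -4/3 ≈ -1.3333)
s(y) = -4*y/3
(29577 - 14264) + s(1/(48 - 22)) = (29577 - 14264) - 4/(3*(48 - 22)) = 15313 - 4/3/26 = 15313 - 4/3*1/26 = 15313 - 2/39 = 597205/39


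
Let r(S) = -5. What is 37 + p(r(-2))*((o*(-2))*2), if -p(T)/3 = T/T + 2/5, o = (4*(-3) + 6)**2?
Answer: 3209/5 ≈ 641.80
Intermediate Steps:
o = 36 (o = (-12 + 6)**2 = (-6)**2 = 36)
p(T) = -21/5 (p(T) = -3*(T/T + 2/5) = -3*(1 + 2*(1/5)) = -3*(1 + 2/5) = -3*7/5 = -21/5)
37 + p(r(-2))*((o*(-2))*2) = 37 - 21*36*(-2)*2/5 = 37 - (-1512)*2/5 = 37 - 21/5*(-144) = 37 + 3024/5 = 3209/5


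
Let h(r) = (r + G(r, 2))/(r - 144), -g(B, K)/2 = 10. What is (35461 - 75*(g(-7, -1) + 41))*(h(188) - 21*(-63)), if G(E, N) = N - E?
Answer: 493159901/11 ≈ 4.4833e+7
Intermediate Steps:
g(B, K) = -20 (g(B, K) = -2*10 = -20)
h(r) = 2/(-144 + r) (h(r) = (r + (2 - r))/(r - 144) = 2/(-144 + r))
(35461 - 75*(g(-7, -1) + 41))*(h(188) - 21*(-63)) = (35461 - 75*(-20 + 41))*(2/(-144 + 188) - 21*(-63)) = (35461 - 75*21)*(2/44 + 1323) = (35461 - 1575)*(2*(1/44) + 1323) = 33886*(1/22 + 1323) = 33886*(29107/22) = 493159901/11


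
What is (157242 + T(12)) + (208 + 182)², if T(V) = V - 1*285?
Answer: 309069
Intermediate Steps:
T(V) = -285 + V (T(V) = V - 285 = -285 + V)
(157242 + T(12)) + (208 + 182)² = (157242 + (-285 + 12)) + (208 + 182)² = (157242 - 273) + 390² = 156969 + 152100 = 309069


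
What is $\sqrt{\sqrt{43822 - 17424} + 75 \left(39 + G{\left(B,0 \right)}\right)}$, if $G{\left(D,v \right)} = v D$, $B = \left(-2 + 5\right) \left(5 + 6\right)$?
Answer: $\sqrt{2925 + \sqrt{26398}} \approx 55.565$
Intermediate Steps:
$B = 33$ ($B = 3 \cdot 11 = 33$)
$G{\left(D,v \right)} = D v$
$\sqrt{\sqrt{43822 - 17424} + 75 \left(39 + G{\left(B,0 \right)}\right)} = \sqrt{\sqrt{43822 - 17424} + 75 \left(39 + 33 \cdot 0\right)} = \sqrt{\sqrt{26398} + 75 \left(39 + 0\right)} = \sqrt{\sqrt{26398} + 75 \cdot 39} = \sqrt{\sqrt{26398} + 2925} = \sqrt{2925 + \sqrt{26398}}$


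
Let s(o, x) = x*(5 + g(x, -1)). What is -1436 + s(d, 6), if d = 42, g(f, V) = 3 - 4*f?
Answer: -1532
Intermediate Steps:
s(o, x) = x*(8 - 4*x) (s(o, x) = x*(5 + (3 - 4*x)) = x*(8 - 4*x))
-1436 + s(d, 6) = -1436 + 4*6*(2 - 1*6) = -1436 + 4*6*(2 - 6) = -1436 + 4*6*(-4) = -1436 - 96 = -1532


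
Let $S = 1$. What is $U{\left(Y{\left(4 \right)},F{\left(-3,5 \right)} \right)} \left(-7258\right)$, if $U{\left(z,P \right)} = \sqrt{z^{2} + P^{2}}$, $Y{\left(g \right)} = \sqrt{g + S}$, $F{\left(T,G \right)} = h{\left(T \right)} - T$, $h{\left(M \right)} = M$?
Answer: $- 7258 \sqrt{5} \approx -16229.0$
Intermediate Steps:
$F{\left(T,G \right)} = 0$ ($F{\left(T,G \right)} = T - T = 0$)
$Y{\left(g \right)} = \sqrt{1 + g}$ ($Y{\left(g \right)} = \sqrt{g + 1} = \sqrt{1 + g}$)
$U{\left(z,P \right)} = \sqrt{P^{2} + z^{2}}$
$U{\left(Y{\left(4 \right)},F{\left(-3,5 \right)} \right)} \left(-7258\right) = \sqrt{0^{2} + \left(\sqrt{1 + 4}\right)^{2}} \left(-7258\right) = \sqrt{0 + \left(\sqrt{5}\right)^{2}} \left(-7258\right) = \sqrt{0 + 5} \left(-7258\right) = \sqrt{5} \left(-7258\right) = - 7258 \sqrt{5}$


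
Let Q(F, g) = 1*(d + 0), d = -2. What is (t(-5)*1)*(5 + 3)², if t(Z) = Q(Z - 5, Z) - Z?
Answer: 192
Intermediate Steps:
Q(F, g) = -2 (Q(F, g) = 1*(-2 + 0) = 1*(-2) = -2)
t(Z) = -2 - Z
(t(-5)*1)*(5 + 3)² = ((-2 - 1*(-5))*1)*(5 + 3)² = ((-2 + 5)*1)*8² = (3*1)*64 = 3*64 = 192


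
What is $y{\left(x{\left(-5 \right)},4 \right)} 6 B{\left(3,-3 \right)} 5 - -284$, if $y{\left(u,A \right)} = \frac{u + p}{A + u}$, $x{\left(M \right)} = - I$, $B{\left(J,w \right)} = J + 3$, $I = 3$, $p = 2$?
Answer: $104$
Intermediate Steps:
$B{\left(J,w \right)} = 3 + J$
$x{\left(M \right)} = -3$ ($x{\left(M \right)} = \left(-1\right) 3 = -3$)
$y{\left(u,A \right)} = \frac{2 + u}{A + u}$ ($y{\left(u,A \right)} = \frac{u + 2}{A + u} = \frac{2 + u}{A + u}$)
$y{\left(x{\left(-5 \right)},4 \right)} 6 B{\left(3,-3 \right)} 5 - -284 = \frac{2 - 3}{4 - 3} \cdot 6 \left(3 + 3\right) 5 - -284 = 1^{-1} \left(-1\right) 6 \cdot 6 \cdot 5 + 284 = 1 \left(-1\right) 6 \cdot 6 \cdot 5 + 284 = \left(-1\right) 6 \cdot 6 \cdot 5 + 284 = \left(-6\right) 6 \cdot 5 + 284 = \left(-36\right) 5 + 284 = -180 + 284 = 104$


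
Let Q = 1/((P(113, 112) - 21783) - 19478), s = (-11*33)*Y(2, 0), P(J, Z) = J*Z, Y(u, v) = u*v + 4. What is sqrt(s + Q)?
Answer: I*sqrt(1188093256905)/28605 ≈ 38.105*I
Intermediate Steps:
Y(u, v) = 4 + u*v
s = -1452 (s = (-11*33)*(4 + 2*0) = -363*(4 + 0) = -363*4 = -1452)
Q = -1/28605 (Q = 1/((113*112 - 21783) - 19478) = 1/((12656 - 21783) - 19478) = 1/(-9127 - 19478) = 1/(-28605) = -1/28605 ≈ -3.4959e-5)
sqrt(s + Q) = sqrt(-1452 - 1/28605) = sqrt(-41534461/28605) = I*sqrt(1188093256905)/28605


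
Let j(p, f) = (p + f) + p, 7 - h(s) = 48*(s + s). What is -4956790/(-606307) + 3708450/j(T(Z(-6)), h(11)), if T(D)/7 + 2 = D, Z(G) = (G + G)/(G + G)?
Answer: -2243190126380/644504341 ≈ -3480.5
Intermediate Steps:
Z(G) = 1 (Z(G) = (2*G)/((2*G)) = (2*G)*(1/(2*G)) = 1)
T(D) = -14 + 7*D
h(s) = 7 - 96*s (h(s) = 7 - 48*(s + s) = 7 - 48*2*s = 7 - 96*s)
j(p, f) = f + 2*p (j(p, f) = (f + p) + p = f + 2*p)
-4956790/(-606307) + 3708450/j(T(Z(-6)), h(11)) = -4956790/(-606307) + 3708450/((7 - 96*11) + 2*(-14 + 7*1)) = -4956790*(-1/606307) + 3708450/((7 - 1056) + 2*(-14 + 7)) = 4956790/606307 + 3708450/(-1049 + 2*(-7)) = 4956790/606307 + 3708450/(-1049 - 14) = 4956790/606307 + 3708450/(-1063) = 4956790/606307 + 3708450*(-1/1063) = 4956790/606307 - 3708450/1063 = -2243190126380/644504341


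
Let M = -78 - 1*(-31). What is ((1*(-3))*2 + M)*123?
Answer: -6519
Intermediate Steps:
M = -47 (M = -78 + 31 = -47)
((1*(-3))*2 + M)*123 = ((1*(-3))*2 - 47)*123 = (-3*2 - 47)*123 = (-6 - 47)*123 = -53*123 = -6519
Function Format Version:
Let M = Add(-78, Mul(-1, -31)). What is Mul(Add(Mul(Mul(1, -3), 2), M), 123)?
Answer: -6519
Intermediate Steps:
M = -47 (M = Add(-78, 31) = -47)
Mul(Add(Mul(Mul(1, -3), 2), M), 123) = Mul(Add(Mul(Mul(1, -3), 2), -47), 123) = Mul(Add(Mul(-3, 2), -47), 123) = Mul(Add(-6, -47), 123) = Mul(-53, 123) = -6519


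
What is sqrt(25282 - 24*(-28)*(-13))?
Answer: sqrt(16546) ≈ 128.63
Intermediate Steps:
sqrt(25282 - 24*(-28)*(-13)) = sqrt(25282 + 672*(-13)) = sqrt(25282 - 8736) = sqrt(16546)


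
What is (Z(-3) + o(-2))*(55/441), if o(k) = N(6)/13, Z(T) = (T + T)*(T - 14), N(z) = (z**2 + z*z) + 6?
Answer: 660/49 ≈ 13.469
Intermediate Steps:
N(z) = 6 + 2*z**2 (N(z) = (z**2 + z**2) + 6 = 2*z**2 + 6 = 6 + 2*z**2)
Z(T) = 2*T*(-14 + T) (Z(T) = (2*T)*(-14 + T) = 2*T*(-14 + T))
o(k) = 6 (o(k) = (6 + 2*6**2)/13 = (6 + 2*36)*(1/13) = (6 + 72)*(1/13) = 78*(1/13) = 6)
(Z(-3) + o(-2))*(55/441) = (2*(-3)*(-14 - 3) + 6)*(55/441) = (2*(-3)*(-17) + 6)*(55*(1/441)) = (102 + 6)*(55/441) = 108*(55/441) = 660/49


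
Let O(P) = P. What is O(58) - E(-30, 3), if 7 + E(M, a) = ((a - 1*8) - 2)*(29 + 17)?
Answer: 387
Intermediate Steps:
E(M, a) = -467 + 46*a (E(M, a) = -7 + ((a - 1*8) - 2)*(29 + 17) = -7 + ((a - 8) - 2)*46 = -7 + ((-8 + a) - 2)*46 = -7 + (-10 + a)*46 = -7 + (-460 + 46*a) = -467 + 46*a)
O(58) - E(-30, 3) = 58 - (-467 + 46*3) = 58 - (-467 + 138) = 58 - 1*(-329) = 58 + 329 = 387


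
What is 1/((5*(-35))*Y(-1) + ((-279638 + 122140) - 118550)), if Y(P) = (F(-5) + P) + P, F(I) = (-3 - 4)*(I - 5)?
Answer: -1/287948 ≈ -3.4729e-6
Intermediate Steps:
F(I) = 35 - 7*I (F(I) = -7*(-5 + I) = 35 - 7*I)
Y(P) = 70 + 2*P (Y(P) = ((35 - 7*(-5)) + P) + P = ((35 + 35) + P) + P = (70 + P) + P = 70 + 2*P)
1/((5*(-35))*Y(-1) + ((-279638 + 122140) - 118550)) = 1/((5*(-35))*(70 + 2*(-1)) + ((-279638 + 122140) - 118550)) = 1/(-175*(70 - 2) + (-157498 - 118550)) = 1/(-175*68 - 276048) = 1/(-11900 - 276048) = 1/(-287948) = -1/287948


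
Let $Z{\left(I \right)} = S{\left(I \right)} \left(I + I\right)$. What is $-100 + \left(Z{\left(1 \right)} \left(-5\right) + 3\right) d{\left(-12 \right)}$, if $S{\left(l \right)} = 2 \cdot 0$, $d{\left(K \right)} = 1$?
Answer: $-97$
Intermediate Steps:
$S{\left(l \right)} = 0$
$Z{\left(I \right)} = 0$ ($Z{\left(I \right)} = 0 \left(I + I\right) = 0 \cdot 2 I = 0$)
$-100 + \left(Z{\left(1 \right)} \left(-5\right) + 3\right) d{\left(-12 \right)} = -100 + \left(0 \left(-5\right) + 3\right) 1 = -100 + \left(0 + 3\right) 1 = -100 + 3 \cdot 1 = -100 + 3 = -97$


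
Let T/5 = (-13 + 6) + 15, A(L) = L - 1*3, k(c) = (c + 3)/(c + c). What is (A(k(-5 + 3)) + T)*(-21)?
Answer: -3087/4 ≈ -771.75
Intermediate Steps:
k(c) = (3 + c)/(2*c) (k(c) = (3 + c)/((2*c)) = (3 + c)*(1/(2*c)) = (3 + c)/(2*c))
A(L) = -3 + L (A(L) = L - 3 = -3 + L)
T = 40 (T = 5*((-13 + 6) + 15) = 5*(-7 + 15) = 5*8 = 40)
(A(k(-5 + 3)) + T)*(-21) = ((-3 + (3 + (-5 + 3))/(2*(-5 + 3))) + 40)*(-21) = ((-3 + (½)*(3 - 2)/(-2)) + 40)*(-21) = ((-3 + (½)*(-½)*1) + 40)*(-21) = ((-3 - ¼) + 40)*(-21) = (-13/4 + 40)*(-21) = (147/4)*(-21) = -3087/4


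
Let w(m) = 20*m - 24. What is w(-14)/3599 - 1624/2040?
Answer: -808117/917745 ≈ -0.88055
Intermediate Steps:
w(m) = -24 + 20*m
w(-14)/3599 - 1624/2040 = (-24 + 20*(-14))/3599 - 1624/2040 = (-24 - 280)*(1/3599) - 1624*1/2040 = -304*1/3599 - 203/255 = -304/3599 - 203/255 = -808117/917745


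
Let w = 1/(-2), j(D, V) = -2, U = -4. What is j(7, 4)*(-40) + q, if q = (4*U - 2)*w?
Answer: 89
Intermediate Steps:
w = -½ ≈ -0.50000
q = 9 (q = (4*(-4) - 2)*(-½) = (-16 - 2)*(-½) = -18*(-½) = 9)
j(7, 4)*(-40) + q = -2*(-40) + 9 = 80 + 9 = 89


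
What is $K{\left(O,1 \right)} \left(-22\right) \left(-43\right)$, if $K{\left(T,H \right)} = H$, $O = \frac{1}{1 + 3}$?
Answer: $946$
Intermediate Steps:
$O = \frac{1}{4} \approx 0.25$
$K{\left(O,1 \right)} \left(-22\right) \left(-43\right) = 1 \left(-22\right) \left(-43\right) = \left(-22\right) \left(-43\right) = 946$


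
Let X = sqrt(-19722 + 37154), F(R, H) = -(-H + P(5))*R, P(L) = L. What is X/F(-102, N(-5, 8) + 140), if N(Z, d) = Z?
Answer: -sqrt(4358)/6630 ≈ -0.0099570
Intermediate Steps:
F(R, H) = -R*(5 - H) (F(R, H) = -(-H + 5)*R = -(5 - H)*R = -R*(5 - H))
X = 2*sqrt(4358) (X = sqrt(17432) = 2*sqrt(4358) ≈ 132.03)
X/F(-102, N(-5, 8) + 140) = (2*sqrt(4358))/((-102*(-5 + (-5 + 140)))) = (2*sqrt(4358))/((-102*(-5 + 135))) = (2*sqrt(4358))/((-102*130)) = (2*sqrt(4358))/(-13260) = (2*sqrt(4358))*(-1/13260) = -sqrt(4358)/6630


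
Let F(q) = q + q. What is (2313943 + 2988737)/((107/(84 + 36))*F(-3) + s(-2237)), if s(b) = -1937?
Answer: -35351200/12949 ≈ -2730.0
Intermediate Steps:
F(q) = 2*q
(2313943 + 2988737)/((107/(84 + 36))*F(-3) + s(-2237)) = (2313943 + 2988737)/((107/(84 + 36))*(2*(-3)) - 1937) = 5302680/((107/120)*(-6) - 1937) = 5302680/(-107/20 - 1937) = 5302680/(-38847/20) = 5302680*(-20/38847) = -35351200/12949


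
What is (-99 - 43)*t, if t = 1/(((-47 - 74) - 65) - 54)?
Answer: 71/120 ≈ 0.59167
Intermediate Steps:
t = -1/240 (t = 1/((-121 - 65) - 54) = 1/(-186 - 54) = 1/(-240) = -1/240 ≈ -0.0041667)
(-99 - 43)*t = (-99 - 43)*(-1/240) = -142*(-1/240) = 71/120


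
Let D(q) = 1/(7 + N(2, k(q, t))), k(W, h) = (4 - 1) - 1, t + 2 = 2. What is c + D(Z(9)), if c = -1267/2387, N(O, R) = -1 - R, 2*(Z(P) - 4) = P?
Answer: -383/1364 ≈ -0.28079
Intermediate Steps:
t = 0 (t = -2 + 2 = 0)
k(W, h) = 2 (k(W, h) = 3 - 1 = 2)
Z(P) = 4 + P/2
D(q) = 1/4 (D(q) = 1/(7 + (-1 - 1*2)) = 1/(7 + (-1 - 2)) = 1/(7 - 3) = 1/4)
c = -181/341 (c = -1267*1/2387 = -181/341 ≈ -0.53079)
c + D(Z(9)) = -181/341 + 1/4 = -383/1364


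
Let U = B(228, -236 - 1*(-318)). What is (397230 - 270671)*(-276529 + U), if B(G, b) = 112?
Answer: -34983059103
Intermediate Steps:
U = 112
(397230 - 270671)*(-276529 + U) = (397230 - 270671)*(-276529 + 112) = 126559*(-276417) = -34983059103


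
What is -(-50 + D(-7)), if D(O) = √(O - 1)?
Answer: 50 - 2*I*√2 ≈ 50.0 - 2.8284*I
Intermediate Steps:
D(O) = √(-1 + O)
-(-50 + D(-7)) = -(-50 + √(-1 - 7)) = -(-50 + √(-8)) = -(-50 + 2*I*√2) = 50 - 2*I*√2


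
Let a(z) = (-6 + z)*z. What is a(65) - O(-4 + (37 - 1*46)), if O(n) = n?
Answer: 3848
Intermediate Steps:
a(z) = z*(-6 + z)
a(65) - O(-4 + (37 - 1*46)) = 65*(-6 + 65) - (-4 + (37 - 1*46)) = 65*59 - (-4 + (37 - 46)) = 3835 - (-4 - 9) = 3835 - 1*(-13) = 3835 + 13 = 3848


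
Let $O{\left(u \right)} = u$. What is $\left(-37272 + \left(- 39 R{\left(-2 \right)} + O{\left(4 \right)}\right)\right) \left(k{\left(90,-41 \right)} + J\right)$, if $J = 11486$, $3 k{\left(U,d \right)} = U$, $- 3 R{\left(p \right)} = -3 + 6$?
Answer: $-428729164$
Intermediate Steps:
$R{\left(p \right)} = -1$ ($R{\left(p \right)} = - \frac{-3 + 6}{3} = \left(- \frac{1}{3}\right) 3 = -1$)
$k{\left(U,d \right)} = \frac{U}{3}$
$\left(-37272 + \left(- 39 R{\left(-2 \right)} + O{\left(4 \right)}\right)\right) \left(k{\left(90,-41 \right)} + J\right) = \left(-37272 + \left(\left(-39\right) \left(-1\right) + 4\right)\right) \left(\frac{1}{3} \cdot 90 + 11486\right) = \left(-37272 + \left(39 + 4\right)\right) \left(30 + 11486\right) = \left(-37272 + 43\right) 11516 = \left(-37229\right) 11516 = -428729164$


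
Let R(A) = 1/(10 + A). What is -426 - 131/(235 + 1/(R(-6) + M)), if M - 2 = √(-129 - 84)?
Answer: (-400964*√213 + 903873*I)/(-2119*I + 940*√213) ≈ -426.56 - 0.00015873*I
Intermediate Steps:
M = 2 + I*√213 (M = 2 + √(-129 - 84) = 2 + √(-213) = 2 + I*√213 ≈ 2.0 + 14.595*I)
-426 - 131/(235 + 1/(R(-6) + M)) = -426 - 131/(235 + 1/(1/(10 - 6) + (2 + I*√213))) = -426 - 131/(235 + 1/(1/4 + (2 + I*√213))) = -426 - 131/(235 + 1/(¼ + (2 + I*√213))) = -426 - 131/(235 + 1/(9/4 + I*√213))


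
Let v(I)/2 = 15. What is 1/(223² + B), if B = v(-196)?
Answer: 1/49759 ≈ 2.0097e-5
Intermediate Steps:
v(I) = 30 (v(I) = 2*15 = 30)
B = 30
1/(223² + B) = 1/(223² + 30) = 1/(49729 + 30) = 1/49759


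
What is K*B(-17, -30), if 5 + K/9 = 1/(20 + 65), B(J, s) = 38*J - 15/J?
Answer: 41850072/1445 ≈ 28962.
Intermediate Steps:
B(J, s) = -15/J + 38*J
K = -3816/85 (K = -45 + 9/(20 + 65) = -45 + 9/85 = -3816/85 ≈ -44.894)
K*B(-17, -30) = -3816*(-15/(-17) + 38*(-17))/85 = -3816*(-15*(-1/17) - 646)/85 = -3816*(15/17 - 646)/85 = -3816/85*(-10967/17) = 41850072/1445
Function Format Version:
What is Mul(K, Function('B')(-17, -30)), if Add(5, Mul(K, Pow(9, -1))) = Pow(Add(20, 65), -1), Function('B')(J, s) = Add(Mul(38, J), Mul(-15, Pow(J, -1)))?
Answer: Rational(41850072, 1445) ≈ 28962.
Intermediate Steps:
Function('B')(J, s) = Add(Mul(-15, Pow(J, -1)), Mul(38, J))
K = Rational(-3816, 85) (K = Add(-45, Mul(9, Pow(Add(20, 65), -1))) = Add(-45, Mul(9, Pow(85, -1))) = Add(-45, Mul(9, Rational(1, 85))) = Add(-45, Rational(9, 85)) = Rational(-3816, 85) ≈ -44.894)
Mul(K, Function('B')(-17, -30)) = Mul(Rational(-3816, 85), Add(Mul(-15, Pow(-17, -1)), Mul(38, -17))) = Mul(Rational(-3816, 85), Add(Mul(-15, Rational(-1, 17)), -646)) = Mul(Rational(-3816, 85), Add(Rational(15, 17), -646)) = Mul(Rational(-3816, 85), Rational(-10967, 17)) = Rational(41850072, 1445)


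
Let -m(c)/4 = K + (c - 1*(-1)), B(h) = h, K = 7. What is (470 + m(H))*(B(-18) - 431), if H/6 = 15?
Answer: -35022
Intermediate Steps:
H = 90 (H = 6*15 = 90)
m(c) = -32 - 4*c (m(c) = -4*(7 + (c - 1*(-1))) = -4*(7 + (c + 1)) = -4*(7 + (1 + c)) = -4*(8 + c) = -32 - 4*c)
(470 + m(H))*(B(-18) - 431) = (470 + (-32 - 4*90))*(-18 - 431) = (470 + (-32 - 360))*(-449) = (470 - 392)*(-449) = 78*(-449) = -35022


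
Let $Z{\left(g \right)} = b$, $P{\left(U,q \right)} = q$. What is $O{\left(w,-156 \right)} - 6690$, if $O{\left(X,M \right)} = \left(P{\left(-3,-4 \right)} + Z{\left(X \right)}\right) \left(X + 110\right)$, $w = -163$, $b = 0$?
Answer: $-6478$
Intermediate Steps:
$Z{\left(g \right)} = 0$
$O{\left(X,M \right)} = -440 - 4 X$ ($O{\left(X,M \right)} = \left(-4 + 0\right) \left(X + 110\right) = - 4 \left(110 + X\right) = -440 - 4 X$)
$O{\left(w,-156 \right)} - 6690 = \left(-440 - -652\right) - 6690 = \left(-440 + 652\right) - 6690 = 212 - 6690 = -6478$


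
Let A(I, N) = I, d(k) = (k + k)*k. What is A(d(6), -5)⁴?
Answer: 26873856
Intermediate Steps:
d(k) = 2*k² (d(k) = (2*k)*k = 2*k²)
A(d(6), -5)⁴ = (2*6²)⁴ = (2*36)⁴ = 72⁴ = 26873856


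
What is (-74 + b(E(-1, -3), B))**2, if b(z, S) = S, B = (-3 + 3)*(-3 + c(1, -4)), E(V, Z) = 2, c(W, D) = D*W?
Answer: 5476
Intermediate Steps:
B = 0 (B = (-3 + 3)*(-3 - 4*1) = 0*(-3 - 4) = 0*(-7) = 0)
(-74 + b(E(-1, -3), B))**2 = (-74 + 0)**2 = (-74)**2 = 5476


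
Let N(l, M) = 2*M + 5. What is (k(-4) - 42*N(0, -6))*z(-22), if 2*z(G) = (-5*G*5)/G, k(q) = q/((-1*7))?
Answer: -25775/7 ≈ -3682.1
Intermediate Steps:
k(q) = -q/7 (k(q) = q/(-7) = q*(-⅐) = -q/7)
N(l, M) = 5 + 2*M
z(G) = -25/2 (z(G) = ((-5*G*5)/G)/2 = ((-25*G)/G)/2 = (½)*(-25) = -25/2)
(k(-4) - 42*N(0, -6))*z(-22) = (-⅐*(-4) - 42*(5 + 2*(-6)))*(-25/2) = (4/7 - 42*(5 - 12))*(-25/2) = (4/7 - 42*(-7))*(-25/2) = (4/7 + 294)*(-25/2) = (2062/7)*(-25/2) = -25775/7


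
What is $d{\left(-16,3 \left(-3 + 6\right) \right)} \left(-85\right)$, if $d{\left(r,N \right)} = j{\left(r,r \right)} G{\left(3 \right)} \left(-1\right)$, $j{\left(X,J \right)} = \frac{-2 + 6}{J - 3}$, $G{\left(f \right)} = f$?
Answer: $- \frac{1020}{19} \approx -53.684$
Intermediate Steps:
$j{\left(X,J \right)} = \frac{4}{-3 + J}$
$d{\left(r,N \right)} = - \frac{12}{-3 + r}$ ($d{\left(r,N \right)} = \frac{4}{-3 + r} 3 \left(-1\right) = \frac{12}{-3 + r} \left(-1\right) = - \frac{12}{-3 + r}$)
$d{\left(-16,3 \left(-3 + 6\right) \right)} \left(-85\right) = - \frac{12}{-3 - 16} \left(-85\right) = - \frac{12}{-19} \left(-85\right) = \left(-12\right) \left(- \frac{1}{19}\right) \left(-85\right) = \frac{12}{19} \left(-85\right) = - \frac{1020}{19}$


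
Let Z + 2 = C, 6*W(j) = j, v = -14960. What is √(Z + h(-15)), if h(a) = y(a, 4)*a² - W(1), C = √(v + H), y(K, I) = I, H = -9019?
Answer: √(32322 + 36*I*√23979)/6 ≈ 30.074 + 2.5745*I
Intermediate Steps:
W(j) = j/6
C = I*√23979 (C = √(-14960 - 9019) = √(-23979) = I*√23979 ≈ 154.85*I)
h(a) = -⅙ + 4*a² (h(a) = 4*a² - 1/6 = 4*a² - 1*⅙ = 4*a² - ⅙ = -⅙ + 4*a²)
Z = -2 + I*√23979 ≈ -2.0 + 154.85*I
√(Z + h(-15)) = √((-2 + I*√23979) + (-⅙ + 4*(-15)²)) = √((-2 + I*√23979) + (-⅙ + 4*225)) = √((-2 + I*√23979) + (-⅙ + 900)) = √((-2 + I*√23979) + 5399/6) = √(5387/6 + I*√23979)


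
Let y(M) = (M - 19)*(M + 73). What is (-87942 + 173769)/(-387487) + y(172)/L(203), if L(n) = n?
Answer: 2072503902/11237123 ≈ 184.43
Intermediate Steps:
y(M) = (-19 + M)*(73 + M)
(-87942 + 173769)/(-387487) + y(172)/L(203) = (-87942 + 173769)/(-387487) + (-1387 + 172**2 + 54*172)/203 = 85827*(-1/387487) + (-1387 + 29584 + 9288)*(1/203) = -85827/387487 + 37485*(1/203) = -85827/387487 + 5355/29 = 2072503902/11237123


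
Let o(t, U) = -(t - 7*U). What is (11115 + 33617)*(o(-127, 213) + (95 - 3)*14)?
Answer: 129991192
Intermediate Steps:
o(t, U) = -t + 7*U
(11115 + 33617)*(o(-127, 213) + (95 - 3)*14) = (11115 + 33617)*((-1*(-127) + 7*213) + (95 - 3)*14) = 44732*((127 + 1491) + 92*14) = 44732*(1618 + 1288) = 44732*2906 = 129991192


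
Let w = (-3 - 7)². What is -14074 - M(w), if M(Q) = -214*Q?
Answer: 7326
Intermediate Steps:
w = 100 (w = (-10)² = 100)
-14074 - M(w) = -14074 - (-214)*100 = -14074 - 1*(-21400) = -14074 + 21400 = 7326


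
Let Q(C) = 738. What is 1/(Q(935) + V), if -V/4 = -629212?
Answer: 1/2517586 ≈ 3.9721e-7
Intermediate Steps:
V = 2516848 (V = -4*(-629212) = 2516848)
1/(Q(935) + V) = 1/(738 + 2516848) = 1/2517586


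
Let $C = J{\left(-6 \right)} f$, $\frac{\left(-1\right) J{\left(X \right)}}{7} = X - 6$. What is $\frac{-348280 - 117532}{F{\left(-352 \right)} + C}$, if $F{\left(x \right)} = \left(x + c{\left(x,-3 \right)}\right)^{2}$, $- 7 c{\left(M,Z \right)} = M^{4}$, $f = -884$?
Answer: $- \frac{5706197}{58922539458050475964} \approx -9.6842 \cdot 10^{-14}$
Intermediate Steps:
$c{\left(M,Z \right)} = - \frac{M^{4}}{7}$
$J{\left(X \right)} = 42 - 7 X$ ($J{\left(X \right)} = - 7 \left(X - 6\right) = - 7 \left(-6 + X\right) = 42 - 7 X$)
$C = -74256$ ($C = \left(42 - -42\right) \left(-884\right) = \left(42 + 42\right) \left(-884\right) = 84 \left(-884\right) = -74256$)
$F{\left(x \right)} = \left(x - \frac{x^{4}}{7}\right)^{2}$
$\frac{-348280 - 117532}{F{\left(-352 \right)} + C} = \frac{-348280 - 117532}{\frac{\left(-352\right)^{2} \left(-7 + \left(-352\right)^{3}\right)^{2}}{49} - 74256} = - \frac{465812}{\frac{1}{49} \cdot 123904 \left(-7 - 43614208\right)^{2} - 74256} = - \frac{465812}{\frac{1}{49} \cdot 123904 \left(-43614215\right)^{2} - 74256} = - \frac{465812}{\frac{1}{49} \cdot 123904 \cdot 1902199750066225 - 74256} = - \frac{465812}{\frac{235690157832205542400}{49} - 74256} = - \frac{465812}{\frac{235690157832201903856}{49}} = \left(-465812\right) \frac{49}{235690157832201903856} = - \frac{5706197}{58922539458050475964}$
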